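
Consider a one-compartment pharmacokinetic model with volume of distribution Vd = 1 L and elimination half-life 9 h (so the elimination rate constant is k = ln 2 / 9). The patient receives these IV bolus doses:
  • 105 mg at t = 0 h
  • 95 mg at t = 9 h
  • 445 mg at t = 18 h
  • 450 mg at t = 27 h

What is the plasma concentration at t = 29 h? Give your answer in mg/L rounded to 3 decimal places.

k = ln 2 / 9 = 0.07702 per h
Dose 1 (105 mg at t=0 h): 105·exp(−0.07702·29) = 11.251 mg/L
Dose 2 (95 mg at t=9 h): 95·exp(−0.07702·20) = 20.360 mg/L
Dose 3 (445 mg at t=18 h): 445·exp(−0.07702·11) = 190.737 mg/L
Dose 4 (450 mg at t=27 h): 450·exp(−0.07702·2) = 385.760 mg/L
C(29) = 11.251 + 20.360 + 190.737 + 385.760 = 608.107 mg/L

608.107 mg/L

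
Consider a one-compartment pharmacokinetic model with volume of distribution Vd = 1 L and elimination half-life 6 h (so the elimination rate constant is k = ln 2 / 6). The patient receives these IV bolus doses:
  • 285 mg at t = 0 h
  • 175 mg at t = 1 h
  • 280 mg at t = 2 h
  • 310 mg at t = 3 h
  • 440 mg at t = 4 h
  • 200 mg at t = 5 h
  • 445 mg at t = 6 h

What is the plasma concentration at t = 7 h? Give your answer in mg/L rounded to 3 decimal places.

k = ln 2 / 6 = 0.11552 per h
Dose 1 (285 mg at t=0 h): 285·exp(−0.11552·7) = 126.953 mg/L
Dose 2 (175 mg at t=1 h): 175·exp(−0.11552·6) = 87.500 mg/L
Dose 3 (280 mg at t=2 h): 280·exp(−0.11552·5) = 157.145 mg/L
Dose 4 (310 mg at t=3 h): 310·exp(−0.11552·4) = 195.288 mg/L
Dose 5 (440 mg at t=4 h): 440·exp(−0.11552·3) = 311.127 mg/L
Dose 6 (200 mg at t=5 h): 200·exp(−0.11552·2) = 158.740 mg/L
Dose 7 (445 mg at t=6 h): 445·exp(−0.11552·1) = 396.450 mg/L
C(7) = 126.953 + 87.500 + 157.145 + 195.288 + 311.127 + 158.740 + 396.450 = 1433.203 mg/L

1433.203 mg/L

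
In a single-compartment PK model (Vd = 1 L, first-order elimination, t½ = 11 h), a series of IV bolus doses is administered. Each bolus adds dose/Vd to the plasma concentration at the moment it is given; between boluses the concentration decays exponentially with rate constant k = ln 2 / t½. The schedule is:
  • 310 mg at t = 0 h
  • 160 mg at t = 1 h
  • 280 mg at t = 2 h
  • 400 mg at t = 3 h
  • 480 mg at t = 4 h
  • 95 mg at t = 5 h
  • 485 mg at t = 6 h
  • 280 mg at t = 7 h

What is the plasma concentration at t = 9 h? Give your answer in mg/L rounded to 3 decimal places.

1799.084 mg/L

k = ln 2 / 11 = 0.06301 per h
Dose 1 (310 mg at t=0 h): 310·exp(−0.06301·9) = 175.818 mg/L
Dose 2 (160 mg at t=1 h): 160·exp(−0.06301·8) = 96.647 mg/L
Dose 3 (280 mg at t=2 h): 280·exp(−0.06301·7) = 180.133 mg/L
Dose 4 (400 mg at t=3 h): 400·exp(−0.06301·6) = 274.070 mg/L
Dose 5 (480 mg at t=4 h): 480·exp(−0.06301·5) = 350.275 mg/L
Dose 6 (95 mg at t=5 h): 95·exp(−0.06301·4) = 73.834 mg/L
Dose 7 (485 mg at t=6 h): 485·exp(−0.06301·3) = 401.460 mg/L
Dose 8 (280 mg at t=7 h): 280·exp(−0.06301·2) = 246.846 mg/L
C(9) = 175.818 + 96.647 + 180.133 + 274.070 + 350.275 + 73.834 + 401.460 + 246.846 = 1799.084 mg/L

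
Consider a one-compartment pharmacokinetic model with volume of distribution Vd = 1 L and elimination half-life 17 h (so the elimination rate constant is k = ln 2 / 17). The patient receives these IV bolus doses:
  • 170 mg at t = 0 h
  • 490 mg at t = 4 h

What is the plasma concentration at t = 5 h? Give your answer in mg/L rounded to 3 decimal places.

k = ln 2 / 17 = 0.04077 per h
Dose 1 (170 mg at t=0 h): 170·exp(−0.04077·5) = 138.647 mg/L
Dose 2 (490 mg at t=4 h): 490·exp(−0.04077·1) = 470.423 mg/L
C(5) = 138.647 + 470.423 = 609.070 mg/L

609.070 mg/L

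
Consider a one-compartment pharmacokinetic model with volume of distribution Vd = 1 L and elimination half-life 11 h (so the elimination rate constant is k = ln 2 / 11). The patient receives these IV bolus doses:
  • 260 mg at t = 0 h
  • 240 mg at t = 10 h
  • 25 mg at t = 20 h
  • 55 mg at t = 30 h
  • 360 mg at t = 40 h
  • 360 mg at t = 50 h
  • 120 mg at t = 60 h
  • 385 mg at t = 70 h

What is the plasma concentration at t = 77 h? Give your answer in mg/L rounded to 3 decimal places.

k = ln 2 / 11 = 0.06301 per h
Dose 1 (260 mg at t=0 h): 260·exp(−0.06301·77) = 2.031 mg/L
Dose 2 (240 mg at t=10 h): 240·exp(−0.06301·67) = 3.521 mg/L
Dose 3 (25 mg at t=20 h): 25·exp(−0.06301·57) = 0.689 mg/L
Dose 4 (55 mg at t=30 h): 55·exp(−0.06301·47) = 2.845 mg/L
Dose 5 (360 mg at t=40 h): 360·exp(−0.06301·37) = 34.974 mg/L
Dose 6 (360 mg at t=50 h): 360·exp(−0.06301·27) = 65.677 mg/L
Dose 7 (120 mg at t=60 h): 120·exp(−0.06301·17) = 41.111 mg/L
Dose 8 (385 mg at t=70 h): 385·exp(−0.06301·7) = 247.683 mg/L
C(77) = 2.031 + 3.521 + 0.689 + 2.845 + 34.974 + 65.677 + 41.111 + 247.683 = 398.531 mg/L

398.531 mg/L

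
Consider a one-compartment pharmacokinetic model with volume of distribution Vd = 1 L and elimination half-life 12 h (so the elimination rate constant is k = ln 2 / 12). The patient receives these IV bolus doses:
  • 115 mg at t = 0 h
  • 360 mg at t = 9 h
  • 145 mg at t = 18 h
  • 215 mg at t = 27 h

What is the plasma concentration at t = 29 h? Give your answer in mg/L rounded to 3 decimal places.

k = ln 2 / 12 = 0.05776 per h
Dose 1 (115 mg at t=0 h): 115·exp(−0.05776·29) = 21.538 mg/L
Dose 2 (360 mg at t=9 h): 360·exp(−0.05776·20) = 113.393 mg/L
Dose 3 (145 mg at t=18 h): 145·exp(−0.05776·11) = 76.811 mg/L
Dose 4 (215 mg at t=27 h): 215·exp(−0.05776·2) = 191.543 mg/L
C(29) = 21.538 + 113.393 + 76.811 + 191.543 = 403.285 mg/L

403.285 mg/L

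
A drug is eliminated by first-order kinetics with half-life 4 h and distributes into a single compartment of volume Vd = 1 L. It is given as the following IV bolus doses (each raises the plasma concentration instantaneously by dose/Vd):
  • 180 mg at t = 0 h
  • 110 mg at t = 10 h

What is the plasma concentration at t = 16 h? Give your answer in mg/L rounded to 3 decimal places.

k = ln 2 / 4 = 0.17329 per h
Dose 1 (180 mg at t=0 h): 180·exp(−0.17329·16) = 11.250 mg/L
Dose 2 (110 mg at t=10 h): 110·exp(−0.17329·6) = 38.891 mg/L
C(16) = 11.250 + 38.891 = 50.141 mg/L

50.141 mg/L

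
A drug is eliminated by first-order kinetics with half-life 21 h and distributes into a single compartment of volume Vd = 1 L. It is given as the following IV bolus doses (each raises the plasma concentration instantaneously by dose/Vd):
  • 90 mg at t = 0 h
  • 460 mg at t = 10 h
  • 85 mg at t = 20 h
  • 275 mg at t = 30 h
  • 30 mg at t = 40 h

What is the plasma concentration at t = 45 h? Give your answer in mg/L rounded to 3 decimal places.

k = ln 2 / 21 = 0.03301 per h
Dose 1 (90 mg at t=0 h): 90·exp(−0.03301·45) = 20.379 mg/L
Dose 2 (460 mg at t=10 h): 460·exp(−0.03301·35) = 144.891 mg/L
Dose 3 (85 mg at t=20 h): 85·exp(−0.03301·25) = 37.243 mg/L
Dose 4 (275 mg at t=30 h): 275·exp(−0.03301·15) = 167.614 mg/L
Dose 5 (30 mg at t=40 h): 30·exp(−0.03301·5) = 25.436 mg/L
C(45) = 20.379 + 144.891 + 37.243 + 167.614 + 25.436 = 395.563 mg/L

395.563 mg/L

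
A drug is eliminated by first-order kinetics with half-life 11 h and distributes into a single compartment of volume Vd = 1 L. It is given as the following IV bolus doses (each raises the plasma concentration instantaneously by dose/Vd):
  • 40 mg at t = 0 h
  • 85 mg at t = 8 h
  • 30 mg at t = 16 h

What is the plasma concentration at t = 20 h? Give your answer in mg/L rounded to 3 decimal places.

k = ln 2 / 11 = 0.06301 per h
Dose 1 (40 mg at t=0 h): 40·exp(−0.06301·20) = 11.343 mg/L
Dose 2 (85 mg at t=8 h): 85·exp(−0.06301·12) = 39.905 mg/L
Dose 3 (30 mg at t=16 h): 30·exp(−0.06301·4) = 23.316 mg/L
C(20) = 11.343 + 39.905 + 23.316 = 74.564 mg/L

74.564 mg/L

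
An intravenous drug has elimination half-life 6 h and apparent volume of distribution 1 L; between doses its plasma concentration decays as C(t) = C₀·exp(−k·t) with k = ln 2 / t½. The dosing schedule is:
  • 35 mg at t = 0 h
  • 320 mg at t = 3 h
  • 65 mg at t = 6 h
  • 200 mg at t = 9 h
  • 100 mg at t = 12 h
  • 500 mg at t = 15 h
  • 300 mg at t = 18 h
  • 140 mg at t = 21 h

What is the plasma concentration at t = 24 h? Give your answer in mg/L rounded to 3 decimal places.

k = ln 2 / 6 = 0.11552 per h
Dose 1 (35 mg at t=0 h): 35·exp(−0.11552·24) = 2.188 mg/L
Dose 2 (320 mg at t=3 h): 320·exp(−0.11552·21) = 28.284 mg/L
Dose 3 (65 mg at t=6 h): 65·exp(−0.11552·18) = 8.125 mg/L
Dose 4 (200 mg at t=9 h): 200·exp(−0.11552·15) = 35.355 mg/L
Dose 5 (100 mg at t=12 h): 100·exp(−0.11552·12) = 25.000 mg/L
Dose 6 (500 mg at t=15 h): 500·exp(−0.11552·9) = 176.777 mg/L
Dose 7 (300 mg at t=18 h): 300·exp(−0.11552·6) = 150.000 mg/L
Dose 8 (140 mg at t=21 h): 140·exp(−0.11552·3) = 98.995 mg/L
C(24) = 2.188 + 28.284 + 8.125 + 35.355 + 25.000 + 176.777 + 150.000 + 98.995 = 524.724 mg/L

524.724 mg/L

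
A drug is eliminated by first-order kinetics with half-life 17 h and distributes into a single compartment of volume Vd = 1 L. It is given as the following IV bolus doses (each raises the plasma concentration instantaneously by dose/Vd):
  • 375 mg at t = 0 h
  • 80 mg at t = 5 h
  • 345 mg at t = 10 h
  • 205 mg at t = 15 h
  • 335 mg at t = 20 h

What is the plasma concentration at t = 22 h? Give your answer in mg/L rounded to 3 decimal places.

k = ln 2 / 17 = 0.04077 per h
Dose 1 (375 mg at t=0 h): 375·exp(−0.04077·22) = 152.920 mg/L
Dose 2 (80 mg at t=5 h): 80·exp(−0.04077·17) = 40.000 mg/L
Dose 3 (345 mg at t=10 h): 345·exp(−0.04077·12) = 211.508 mg/L
Dose 4 (205 mg at t=15 h): 205·exp(−0.04077·7) = 154.099 mg/L
Dose 5 (335 mg at t=20 h): 335·exp(−0.04077·2) = 308.766 mg/L
C(22) = 152.920 + 40.000 + 211.508 + 154.099 + 308.766 = 867.293 mg/L

867.293 mg/L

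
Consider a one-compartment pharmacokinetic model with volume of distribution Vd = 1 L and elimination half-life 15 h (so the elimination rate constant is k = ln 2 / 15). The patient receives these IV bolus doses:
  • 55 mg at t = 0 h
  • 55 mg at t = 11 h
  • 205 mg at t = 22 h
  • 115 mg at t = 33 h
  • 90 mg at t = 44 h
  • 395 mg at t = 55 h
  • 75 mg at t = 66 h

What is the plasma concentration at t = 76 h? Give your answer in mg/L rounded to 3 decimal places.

k = ln 2 / 15 = 0.04621 per h
Dose 1 (55 mg at t=0 h): 55·exp(−0.04621·76) = 1.641 mg/L
Dose 2 (55 mg at t=11 h): 55·exp(−0.04621·65) = 2.728 mg/L
Dose 3 (205 mg at t=22 h): 205·exp(−0.04621·54) = 16.906 mg/L
Dose 4 (115 mg at t=33 h): 115·exp(−0.04621·43) = 15.767 mg/L
Dose 5 (90 mg at t=44 h): 90·exp(−0.04621·32) = 20.514 mg/L
Dose 6 (395 mg at t=55 h): 395·exp(−0.04621·21) = 149.677 mg/L
Dose 7 (75 mg at t=66 h): 75·exp(−0.04621·10) = 47.247 mg/L
C(76) = 1.641 + 2.728 + 16.906 + 15.767 + 20.514 + 149.677 + 47.247 = 254.480 mg/L

254.480 mg/L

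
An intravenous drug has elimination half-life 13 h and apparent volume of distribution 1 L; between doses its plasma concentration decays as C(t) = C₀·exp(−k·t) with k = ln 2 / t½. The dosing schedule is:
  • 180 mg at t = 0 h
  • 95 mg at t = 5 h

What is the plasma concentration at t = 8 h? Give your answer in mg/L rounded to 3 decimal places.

198.453 mg/L

k = ln 2 / 13 = 0.05332 per h
Dose 1 (180 mg at t=0 h): 180·exp(−0.05332·8) = 117.496 mg/L
Dose 2 (95 mg at t=5 h): 95·exp(−0.05332·3) = 80.957 mg/L
C(8) = 117.496 + 80.957 = 198.453 mg/L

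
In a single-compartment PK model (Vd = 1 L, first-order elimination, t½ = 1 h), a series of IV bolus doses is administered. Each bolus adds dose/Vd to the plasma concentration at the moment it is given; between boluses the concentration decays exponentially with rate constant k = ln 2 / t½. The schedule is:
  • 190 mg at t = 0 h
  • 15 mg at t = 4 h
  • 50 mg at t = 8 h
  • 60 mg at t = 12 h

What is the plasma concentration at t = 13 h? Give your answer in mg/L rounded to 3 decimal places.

k = ln 2 / 1 = 0.69315 per h
Dose 1 (190 mg at t=0 h): 190·exp(−0.69315·13) = 0.023 mg/L
Dose 2 (15 mg at t=4 h): 15·exp(−0.69315·9) = 0.029 mg/L
Dose 3 (50 mg at t=8 h): 50·exp(−0.69315·5) = 1.562 mg/L
Dose 4 (60 mg at t=12 h): 60·exp(−0.69315·1) = 30.000 mg/L
C(13) = 0.023 + 0.029 + 1.562 + 30.000 = 31.615 mg/L

31.615 mg/L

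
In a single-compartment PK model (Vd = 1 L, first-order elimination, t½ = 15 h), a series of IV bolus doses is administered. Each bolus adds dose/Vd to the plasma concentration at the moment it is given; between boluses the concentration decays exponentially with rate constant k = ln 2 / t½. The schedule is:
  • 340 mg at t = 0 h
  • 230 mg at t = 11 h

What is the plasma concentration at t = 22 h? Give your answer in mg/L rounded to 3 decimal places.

261.366 mg/L

k = ln 2 / 15 = 0.04621 per h
Dose 1 (340 mg at t=0 h): 340·exp(−0.04621·22) = 123.018 mg/L
Dose 2 (230 mg at t=11 h): 230·exp(−0.04621·11) = 138.348 mg/L
C(22) = 123.018 + 138.348 = 261.366 mg/L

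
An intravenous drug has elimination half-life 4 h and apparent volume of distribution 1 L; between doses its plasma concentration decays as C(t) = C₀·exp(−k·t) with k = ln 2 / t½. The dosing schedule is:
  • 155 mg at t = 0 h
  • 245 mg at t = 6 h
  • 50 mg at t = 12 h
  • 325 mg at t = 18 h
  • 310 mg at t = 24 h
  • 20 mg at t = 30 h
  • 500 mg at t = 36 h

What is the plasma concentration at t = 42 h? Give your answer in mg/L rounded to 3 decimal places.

k = ln 2 / 4 = 0.17329 per h
Dose 1 (155 mg at t=0 h): 155·exp(−0.17329·42) = 0.107 mg/L
Dose 2 (245 mg at t=6 h): 245·exp(−0.17329·36) = 0.479 mg/L
Dose 3 (50 mg at t=12 h): 50·exp(−0.17329·30) = 0.276 mg/L
Dose 4 (325 mg at t=18 h): 325·exp(−0.17329·24) = 5.078 mg/L
Dose 5 (310 mg at t=24 h): 310·exp(−0.17329·18) = 13.700 mg/L
Dose 6 (20 mg at t=30 h): 20·exp(−0.17329·12) = 2.500 mg/L
Dose 7 (500 mg at t=36 h): 500·exp(−0.17329·6) = 176.777 mg/L
C(42) = 0.107 + 0.479 + 0.276 + 5.078 + 13.700 + 2.500 + 176.777 = 198.917 mg/L

198.917 mg/L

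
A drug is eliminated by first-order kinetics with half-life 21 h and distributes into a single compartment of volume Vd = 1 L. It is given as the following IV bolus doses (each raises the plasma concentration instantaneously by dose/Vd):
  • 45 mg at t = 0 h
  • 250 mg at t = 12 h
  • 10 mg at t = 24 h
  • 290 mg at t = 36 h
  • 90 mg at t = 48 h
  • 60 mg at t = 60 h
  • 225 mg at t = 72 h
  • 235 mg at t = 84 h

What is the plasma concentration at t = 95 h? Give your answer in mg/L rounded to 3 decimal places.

k = ln 2 / 21 = 0.03301 per h
Dose 1 (45 mg at t=0 h): 45·exp(−0.03301·95) = 1.956 mg/L
Dose 2 (250 mg at t=12 h): 250·exp(−0.03301·83) = 16.149 mg/L
Dose 3 (10 mg at t=24 h): 10·exp(−0.03301·71) = 0.960 mg/L
Dose 4 (290 mg at t=36 h): 290·exp(−0.03301·59) = 41.366 mg/L
Dose 5 (90 mg at t=48 h): 90·exp(−0.03301·47) = 19.077 mg/L
Dose 6 (60 mg at t=60 h): 60·exp(−0.03301·35) = 18.899 mg/L
Dose 7 (225 mg at t=72 h): 225·exp(−0.03301·23) = 105.313 mg/L
Dose 8 (235 mg at t=84 h): 235·exp(−0.03301·11) = 163.450 mg/L
C(95) = 1.956 + 16.149 + 0.960 + 41.366 + 19.077 + 18.899 + 105.313 + 163.450 = 367.171 mg/L

367.171 mg/L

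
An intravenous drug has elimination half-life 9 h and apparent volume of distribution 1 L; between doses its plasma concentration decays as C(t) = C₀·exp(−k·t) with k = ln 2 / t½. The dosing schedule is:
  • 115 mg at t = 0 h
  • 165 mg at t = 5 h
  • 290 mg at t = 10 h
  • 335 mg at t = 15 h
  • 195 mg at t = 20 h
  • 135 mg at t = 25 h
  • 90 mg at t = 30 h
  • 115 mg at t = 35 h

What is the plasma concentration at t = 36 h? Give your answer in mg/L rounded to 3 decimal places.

k = ln 2 / 9 = 0.07702 per h
Dose 1 (115 mg at t=0 h): 115·exp(−0.07702·36) = 7.188 mg/L
Dose 2 (165 mg at t=5 h): 165·exp(−0.07702·31) = 15.157 mg/L
Dose 3 (290 mg at t=10 h): 290·exp(−0.07702·26) = 39.152 mg/L
Dose 4 (335 mg at t=15 h): 335·exp(−0.07702·21) = 66.472 mg/L
Dose 5 (195 mg at t=20 h): 195·exp(−0.07702·16) = 56.868 mg/L
Dose 6 (135 mg at t=25 h): 135·exp(−0.07702·11) = 57.864 mg/L
Dose 7 (90 mg at t=30 h): 90·exp(−0.07702·6) = 56.696 mg/L
Dose 8 (115 mg at t=35 h): 115·exp(−0.07702·1) = 106.476 mg/L
C(36) = 7.188 + 15.157 + 39.152 + 66.472 + 56.868 + 57.864 + 56.696 + 106.476 = 405.873 mg/L

405.873 mg/L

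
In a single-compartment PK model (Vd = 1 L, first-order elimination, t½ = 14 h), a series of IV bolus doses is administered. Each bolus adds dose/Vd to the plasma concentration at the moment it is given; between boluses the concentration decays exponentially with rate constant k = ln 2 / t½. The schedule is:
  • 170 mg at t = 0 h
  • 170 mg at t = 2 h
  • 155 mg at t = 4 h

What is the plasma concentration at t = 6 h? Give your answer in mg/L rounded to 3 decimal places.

k = ln 2 / 14 = 0.04951 per h
Dose 1 (170 mg at t=0 h): 170·exp(−0.04951·6) = 126.310 mg/L
Dose 2 (170 mg at t=2 h): 170·exp(−0.04951·4) = 139.457 mg/L
Dose 3 (155 mg at t=4 h): 155·exp(−0.04951·2) = 140.387 mg/L
C(6) = 126.310 + 139.457 + 140.387 = 406.154 mg/L

406.154 mg/L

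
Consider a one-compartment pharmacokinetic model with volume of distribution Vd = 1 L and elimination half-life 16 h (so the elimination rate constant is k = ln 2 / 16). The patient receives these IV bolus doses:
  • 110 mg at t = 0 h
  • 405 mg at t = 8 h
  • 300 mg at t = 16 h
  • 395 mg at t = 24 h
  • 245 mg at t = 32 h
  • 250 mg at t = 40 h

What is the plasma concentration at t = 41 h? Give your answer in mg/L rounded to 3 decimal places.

k = ln 2 / 16 = 0.04332 per h
Dose 1 (110 mg at t=0 h): 110·exp(−0.04332·41) = 18.621 mg/L
Dose 2 (405 mg at t=8 h): 405·exp(−0.04332·33) = 96.957 mg/L
Dose 3 (300 mg at t=16 h): 300·exp(−0.04332·25) = 101.569 mg/L
Dose 4 (395 mg at t=24 h): 395·exp(−0.04332·17) = 189.127 mg/L
Dose 5 (245 mg at t=32 h): 245·exp(−0.04332·9) = 165.896 mg/L
Dose 6 (250 mg at t=40 h): 250·exp(−0.04332·1) = 239.401 mg/L
C(41) = 18.621 + 96.957 + 101.569 + 189.127 + 165.896 + 239.401 = 811.571 mg/L

811.571 mg/L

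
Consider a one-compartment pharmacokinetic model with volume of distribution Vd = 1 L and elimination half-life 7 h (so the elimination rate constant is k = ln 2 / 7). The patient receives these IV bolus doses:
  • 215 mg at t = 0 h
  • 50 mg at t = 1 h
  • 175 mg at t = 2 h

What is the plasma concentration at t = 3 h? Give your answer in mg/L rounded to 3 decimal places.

359.263 mg/L

k = ln 2 / 7 = 0.09902 per h
Dose 1 (215 mg at t=0 h): 215·exp(−0.09902·3) = 159.744 mg/L
Dose 2 (50 mg at t=1 h): 50·exp(−0.09902·2) = 41.017 mg/L
Dose 3 (175 mg at t=2 h): 175·exp(−0.09902·1) = 158.502 mg/L
C(3) = 159.744 + 41.017 + 158.502 = 359.263 mg/L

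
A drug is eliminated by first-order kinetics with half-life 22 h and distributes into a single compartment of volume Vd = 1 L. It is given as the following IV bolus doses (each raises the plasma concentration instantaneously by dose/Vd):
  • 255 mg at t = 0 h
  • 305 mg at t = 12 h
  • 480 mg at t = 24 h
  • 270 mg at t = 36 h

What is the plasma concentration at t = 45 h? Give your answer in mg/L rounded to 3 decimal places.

620.625 mg/L

k = ln 2 / 22 = 0.03151 per h
Dose 1 (255 mg at t=0 h): 255·exp(−0.03151·45) = 61.773 mg/L
Dose 2 (305 mg at t=12 h): 305·exp(−0.03151·33) = 107.834 mg/L
Dose 3 (480 mg at t=24 h): 480·exp(−0.03151·21) = 247.682 mg/L
Dose 4 (270 mg at t=36 h): 270·exp(−0.03151·9) = 203.336 mg/L
C(45) = 61.773 + 107.834 + 247.682 + 203.336 = 620.625 mg/L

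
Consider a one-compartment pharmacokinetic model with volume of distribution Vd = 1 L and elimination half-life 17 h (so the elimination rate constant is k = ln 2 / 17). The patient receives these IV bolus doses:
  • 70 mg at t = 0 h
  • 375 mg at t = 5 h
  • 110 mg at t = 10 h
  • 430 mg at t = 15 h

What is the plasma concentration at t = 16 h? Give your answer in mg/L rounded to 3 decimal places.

k = ln 2 / 17 = 0.04077 per h
Dose 1 (70 mg at t=0 h): 70·exp(−0.04077·16) = 36.457 mg/L
Dose 2 (375 mg at t=5 h): 375·exp(−0.04077·11) = 239.468 mg/L
Dose 3 (110 mg at t=10 h): 110·exp(−0.04077·6) = 86.128 mg/L
Dose 4 (430 mg at t=15 h): 430·exp(−0.04077·1) = 412.820 mg/L
C(16) = 36.457 + 239.468 + 86.128 + 412.820 = 774.873 mg/L

774.873 mg/L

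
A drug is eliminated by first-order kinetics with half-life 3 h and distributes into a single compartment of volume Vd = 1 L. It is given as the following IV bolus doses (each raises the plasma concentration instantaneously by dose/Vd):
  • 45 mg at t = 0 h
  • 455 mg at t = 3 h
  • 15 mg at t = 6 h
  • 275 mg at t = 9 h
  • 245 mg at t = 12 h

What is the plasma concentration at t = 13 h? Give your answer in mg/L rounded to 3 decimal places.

k = ln 2 / 3 = 0.23105 per h
Dose 1 (45 mg at t=0 h): 45·exp(−0.23105·13) = 2.232 mg/L
Dose 2 (455 mg at t=3 h): 455·exp(−0.23105·10) = 45.142 mg/L
Dose 3 (15 mg at t=6 h): 15·exp(−0.23105·7) = 2.976 mg/L
Dose 4 (275 mg at t=9 h): 275·exp(−0.23105·4) = 109.134 mg/L
Dose 5 (245 mg at t=12 h): 245·exp(−0.23105·1) = 194.457 mg/L
C(13) = 2.232 + 45.142 + 2.976 + 109.134 + 194.457 = 353.941 mg/L

353.941 mg/L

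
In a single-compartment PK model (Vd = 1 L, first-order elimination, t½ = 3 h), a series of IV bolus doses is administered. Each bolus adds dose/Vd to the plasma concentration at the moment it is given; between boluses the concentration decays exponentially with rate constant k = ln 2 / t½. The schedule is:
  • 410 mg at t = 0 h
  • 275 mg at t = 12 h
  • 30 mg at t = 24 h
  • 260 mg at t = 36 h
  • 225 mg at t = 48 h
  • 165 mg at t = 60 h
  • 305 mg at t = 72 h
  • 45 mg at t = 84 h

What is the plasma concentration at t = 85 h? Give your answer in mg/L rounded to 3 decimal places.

51.405 mg/L

k = ln 2 / 3 = 0.23105 per h
Dose 1 (410 mg at t=0 h): 410·exp(−0.23105·85) = 0.000 mg/L
Dose 2 (275 mg at t=12 h): 275·exp(−0.23105·73) = 0.000 mg/L
Dose 3 (30 mg at t=24 h): 30·exp(−0.23105·61) = 0.000 mg/L
Dose 4 (260 mg at t=36 h): 260·exp(−0.23105·49) = 0.003 mg/L
Dose 5 (225 mg at t=48 h): 225·exp(−0.23105·37) = 0.044 mg/L
Dose 6 (165 mg at t=60 h): 165·exp(−0.23105·25) = 0.512 mg/L
Dose 7 (305 mg at t=72 h): 305·exp(−0.23105·13) = 15.130 mg/L
Dose 8 (45 mg at t=84 h): 45·exp(−0.23105·1) = 35.717 mg/L
C(85) = 0.000 + 0.000 + 0.000 + 0.003 + 0.044 + 0.512 + 15.130 + 35.717 = 51.405 mg/L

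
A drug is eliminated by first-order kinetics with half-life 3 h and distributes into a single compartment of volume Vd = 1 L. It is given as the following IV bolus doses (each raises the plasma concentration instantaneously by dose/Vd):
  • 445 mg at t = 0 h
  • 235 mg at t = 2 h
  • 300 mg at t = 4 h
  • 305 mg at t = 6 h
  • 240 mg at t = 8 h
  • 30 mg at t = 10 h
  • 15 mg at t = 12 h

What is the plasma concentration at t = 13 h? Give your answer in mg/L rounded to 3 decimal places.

241.100 mg/L

k = ln 2 / 3 = 0.23105 per h
Dose 1 (445 mg at t=0 h): 445·exp(−0.23105·13) = 22.075 mg/L
Dose 2 (235 mg at t=2 h): 235·exp(−0.23105·11) = 18.505 mg/L
Dose 3 (300 mg at t=4 h): 300·exp(−0.23105·9) = 37.500 mg/L
Dose 4 (305 mg at t=6 h): 305·exp(−0.23105·7) = 60.520 mg/L
Dose 5 (240 mg at t=8 h): 240·exp(−0.23105·5) = 75.595 mg/L
Dose 6 (30 mg at t=10 h): 30·exp(−0.23105·3) = 15.000 mg/L
Dose 7 (15 mg at t=12 h): 15·exp(−0.23105·1) = 11.906 mg/L
C(13) = 22.075 + 18.505 + 37.500 + 60.520 + 75.595 + 15.000 + 11.906 = 241.100 mg/L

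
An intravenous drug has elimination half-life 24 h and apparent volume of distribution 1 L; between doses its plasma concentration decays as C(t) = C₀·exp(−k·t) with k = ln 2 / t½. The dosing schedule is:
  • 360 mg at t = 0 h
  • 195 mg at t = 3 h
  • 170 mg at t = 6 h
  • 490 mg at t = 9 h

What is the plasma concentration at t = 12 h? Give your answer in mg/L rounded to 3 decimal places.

k = ln 2 / 24 = 0.02888 per h
Dose 1 (360 mg at t=0 h): 360·exp(−0.02888·12) = 254.558 mg/L
Dose 2 (195 mg at t=3 h): 195·exp(−0.02888·9) = 150.366 mg/L
Dose 3 (170 mg at t=6 h): 170·exp(−0.02888·6) = 142.952 mg/L
Dose 4 (490 mg at t=9 h): 490·exp(−0.02888·3) = 449.332 mg/L
C(12) = 254.558 + 150.366 + 142.952 + 449.332 = 997.208 mg/L

997.208 mg/L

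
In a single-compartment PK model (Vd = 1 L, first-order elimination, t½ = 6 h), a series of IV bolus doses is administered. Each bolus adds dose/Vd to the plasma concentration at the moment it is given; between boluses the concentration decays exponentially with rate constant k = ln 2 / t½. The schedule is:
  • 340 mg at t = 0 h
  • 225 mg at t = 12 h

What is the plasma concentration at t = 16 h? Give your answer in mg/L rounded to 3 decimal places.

k = ln 2 / 6 = 0.11552 per h
Dose 1 (340 mg at t=0 h): 340·exp(−0.11552·16) = 53.547 mg/L
Dose 2 (225 mg at t=12 h): 225·exp(−0.11552·4) = 141.741 mg/L
C(16) = 53.547 + 141.741 = 195.288 mg/L

195.288 mg/L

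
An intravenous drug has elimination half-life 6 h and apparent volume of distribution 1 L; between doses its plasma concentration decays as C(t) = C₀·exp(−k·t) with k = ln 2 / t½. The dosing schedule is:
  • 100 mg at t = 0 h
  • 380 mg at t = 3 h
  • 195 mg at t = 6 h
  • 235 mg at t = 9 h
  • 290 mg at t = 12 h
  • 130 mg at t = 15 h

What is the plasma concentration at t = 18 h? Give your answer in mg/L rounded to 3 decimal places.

448.434 mg/L

k = ln 2 / 6 = 0.11552 per h
Dose 1 (100 mg at t=0 h): 100·exp(−0.11552·18) = 12.500 mg/L
Dose 2 (380 mg at t=3 h): 380·exp(−0.11552·15) = 67.175 mg/L
Dose 3 (195 mg at t=6 h): 195·exp(−0.11552·12) = 48.750 mg/L
Dose 4 (235 mg at t=9 h): 235·exp(−0.11552·9) = 83.085 mg/L
Dose 5 (290 mg at t=12 h): 290·exp(−0.11552·6) = 145.000 mg/L
Dose 6 (130 mg at t=15 h): 130·exp(−0.11552·3) = 91.924 mg/L
C(18) = 12.500 + 67.175 + 48.750 + 83.085 + 145.000 + 91.924 = 448.434 mg/L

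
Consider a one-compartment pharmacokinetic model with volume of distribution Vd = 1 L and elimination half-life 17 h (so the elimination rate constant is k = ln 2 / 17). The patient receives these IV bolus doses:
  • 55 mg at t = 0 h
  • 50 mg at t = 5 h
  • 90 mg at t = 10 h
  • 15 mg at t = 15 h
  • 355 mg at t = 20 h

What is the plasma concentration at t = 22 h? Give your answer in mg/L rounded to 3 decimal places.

441.080 mg/L

k = ln 2 / 17 = 0.04077 per h
Dose 1 (55 mg at t=0 h): 55·exp(−0.04077·22) = 22.428 mg/L
Dose 2 (50 mg at t=5 h): 50·exp(−0.04077·17) = 25.000 mg/L
Dose 3 (90 mg at t=10 h): 90·exp(−0.04077·12) = 55.176 mg/L
Dose 4 (15 mg at t=15 h): 15·exp(−0.04077·7) = 11.276 mg/L
Dose 5 (355 mg at t=20 h): 355·exp(−0.04077·2) = 327.200 mg/L
C(22) = 22.428 + 25.000 + 55.176 + 11.276 + 327.200 = 441.080 mg/L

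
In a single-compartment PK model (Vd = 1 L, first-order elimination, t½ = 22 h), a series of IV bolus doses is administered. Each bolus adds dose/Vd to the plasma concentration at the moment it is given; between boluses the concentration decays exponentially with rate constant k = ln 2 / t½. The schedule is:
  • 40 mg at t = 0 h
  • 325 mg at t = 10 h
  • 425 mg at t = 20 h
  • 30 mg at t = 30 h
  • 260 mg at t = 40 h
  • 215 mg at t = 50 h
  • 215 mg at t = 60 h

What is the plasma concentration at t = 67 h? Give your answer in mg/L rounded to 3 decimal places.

k = ln 2 / 22 = 0.03151 per h
Dose 1 (40 mg at t=0 h): 40·exp(−0.03151·67) = 4.845 mg/L
Dose 2 (325 mg at t=10 h): 325·exp(−0.03151·57) = 53.944 mg/L
Dose 3 (425 mg at t=20 h): 425·exp(−0.03151·47) = 96.667 mg/L
Dose 4 (30 mg at t=30 h): 30·exp(−0.03151·37) = 9.351 mg/L
Dose 5 (260 mg at t=40 h): 260·exp(−0.03151·27) = 111.052 mg/L
Dose 6 (215 mg at t=50 h): 215·exp(−0.03151·17) = 125.842 mg/L
Dose 7 (215 mg at t=60 h): 215·exp(−0.03151·7) = 172.447 mg/L
C(67) = 4.845 + 53.944 + 96.667 + 9.351 + 111.052 + 125.842 + 172.447 = 574.148 mg/L

574.148 mg/L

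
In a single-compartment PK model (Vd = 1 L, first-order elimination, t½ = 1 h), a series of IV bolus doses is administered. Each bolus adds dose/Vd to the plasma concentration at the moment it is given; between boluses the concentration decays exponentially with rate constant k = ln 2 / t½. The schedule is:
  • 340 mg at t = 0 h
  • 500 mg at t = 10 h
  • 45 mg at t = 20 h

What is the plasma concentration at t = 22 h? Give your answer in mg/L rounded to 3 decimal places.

11.372 mg/L

k = ln 2 / 1 = 0.69315 per h
Dose 1 (340 mg at t=0 h): 340·exp(−0.69315·22) = 0.000 mg/L
Dose 2 (500 mg at t=10 h): 500·exp(−0.69315·12) = 0.122 mg/L
Dose 3 (45 mg at t=20 h): 45·exp(−0.69315·2) = 11.250 mg/L
C(22) = 0.000 + 0.122 + 11.250 = 11.372 mg/L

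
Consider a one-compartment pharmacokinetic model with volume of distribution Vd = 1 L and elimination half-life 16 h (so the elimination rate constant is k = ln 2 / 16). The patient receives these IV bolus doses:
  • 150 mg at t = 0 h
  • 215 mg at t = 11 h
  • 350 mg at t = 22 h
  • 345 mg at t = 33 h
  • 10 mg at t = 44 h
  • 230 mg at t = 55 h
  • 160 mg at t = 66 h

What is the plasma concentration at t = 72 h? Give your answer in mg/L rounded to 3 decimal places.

362.213 mg/L

k = ln 2 / 16 = 0.04332 per h
Dose 1 (150 mg at t=0 h): 150·exp(−0.04332·72) = 6.629 mg/L
Dose 2 (215 mg at t=11 h): 215·exp(−0.04332·61) = 15.302 mg/L
Dose 3 (350 mg at t=22 h): 350·exp(−0.04332·50) = 40.119 mg/L
Dose 4 (345 mg at t=33 h): 345·exp(−0.04332·39) = 63.688 mg/L
Dose 5 (10 mg at t=44 h): 10·exp(−0.04332·28) = 2.973 mg/L
Dose 6 (230 mg at t=55 h): 230·exp(−0.04332·17) = 110.124 mg/L
Dose 7 (160 mg at t=66 h): 160·exp(−0.04332·6) = 123.377 mg/L
C(72) = 6.629 + 15.302 + 40.119 + 63.688 + 2.973 + 110.124 + 123.377 = 362.213 mg/L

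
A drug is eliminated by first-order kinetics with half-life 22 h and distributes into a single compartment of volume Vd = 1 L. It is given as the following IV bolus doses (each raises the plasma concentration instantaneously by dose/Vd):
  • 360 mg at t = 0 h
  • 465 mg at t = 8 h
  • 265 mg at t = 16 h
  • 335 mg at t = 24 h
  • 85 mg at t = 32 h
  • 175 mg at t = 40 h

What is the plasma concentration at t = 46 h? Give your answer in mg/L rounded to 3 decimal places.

k = ln 2 / 22 = 0.03151 per h
Dose 1 (360 mg at t=0 h): 360·exp(−0.03151·46) = 84.504 mg/L
Dose 2 (465 mg at t=8 h): 465·exp(−0.03151·38) = 140.440 mg/L
Dose 3 (265 mg at t=16 h): 265·exp(−0.03151·30) = 102.979 mg/L
Dose 4 (335 mg at t=24 h): 335·exp(−0.03151·22) = 167.500 mg/L
Dose 5 (85 mg at t=32 h): 85·exp(−0.03151·14) = 54.683 mg/L
Dose 6 (175 mg at t=40 h): 175·exp(−0.03151·6) = 144.857 mg/L
C(46) = 84.504 + 140.440 + 102.979 + 167.500 + 54.683 + 144.857 = 694.964 mg/L

694.964 mg/L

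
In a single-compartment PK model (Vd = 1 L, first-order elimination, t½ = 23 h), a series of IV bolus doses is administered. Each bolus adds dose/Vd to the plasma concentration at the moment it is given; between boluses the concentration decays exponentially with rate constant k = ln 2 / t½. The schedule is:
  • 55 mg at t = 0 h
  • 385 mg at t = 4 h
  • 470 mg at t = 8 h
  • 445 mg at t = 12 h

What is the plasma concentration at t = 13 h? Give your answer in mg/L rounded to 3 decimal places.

k = ln 2 / 23 = 0.03014 per h
Dose 1 (55 mg at t=0 h): 55·exp(−0.03014·13) = 37.172 mg/L
Dose 2 (385 mg at t=4 h): 385·exp(−0.03014·9) = 293.539 mg/L
Dose 3 (470 mg at t=8 h): 470·exp(−0.03014·5) = 404.256 mg/L
Dose 4 (445 mg at t=12 h): 445·exp(−0.03014·1) = 431.789 mg/L
C(13) = 37.172 + 293.539 + 404.256 + 431.789 = 1166.757 mg/L

1166.757 mg/L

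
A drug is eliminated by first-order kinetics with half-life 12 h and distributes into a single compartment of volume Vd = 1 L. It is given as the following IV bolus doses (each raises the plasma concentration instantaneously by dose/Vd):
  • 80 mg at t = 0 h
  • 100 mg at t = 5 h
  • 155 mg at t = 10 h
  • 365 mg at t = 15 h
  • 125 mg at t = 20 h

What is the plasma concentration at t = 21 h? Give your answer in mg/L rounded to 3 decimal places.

k = ln 2 / 12 = 0.05776 per h
Dose 1 (80 mg at t=0 h): 80·exp(−0.05776·21) = 23.784 mg/L
Dose 2 (100 mg at t=5 h): 100·exp(−0.05776·16) = 39.685 mg/L
Dose 3 (155 mg at t=10 h): 155·exp(−0.05776·11) = 82.108 mg/L
Dose 4 (365 mg at t=15 h): 365·exp(−0.05776·6) = 258.094 mg/L
Dose 5 (125 mg at t=20 h): 125·exp(−0.05776·1) = 117.984 mg/L
C(21) = 23.784 + 39.685 + 82.108 + 258.094 + 117.984 = 521.656 mg/L

521.656 mg/L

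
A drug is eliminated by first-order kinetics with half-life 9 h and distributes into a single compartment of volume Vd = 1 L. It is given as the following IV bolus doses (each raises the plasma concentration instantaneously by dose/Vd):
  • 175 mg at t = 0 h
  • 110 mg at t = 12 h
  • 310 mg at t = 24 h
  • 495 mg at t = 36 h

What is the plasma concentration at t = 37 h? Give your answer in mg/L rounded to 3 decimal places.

k = ln 2 / 9 = 0.07702 per h
Dose 1 (175 mg at t=0 h): 175·exp(−0.07702·37) = 10.127 mg/L
Dose 2 (110 mg at t=12 h): 110·exp(−0.07702·25) = 16.040 mg/L
Dose 3 (310 mg at t=24 h): 310·exp(−0.07702·13) = 113.904 mg/L
Dose 4 (495 mg at t=36 h): 495·exp(−0.07702·1) = 458.308 mg/L
C(37) = 10.127 + 16.040 + 113.904 + 458.308 = 598.379 mg/L

598.379 mg/L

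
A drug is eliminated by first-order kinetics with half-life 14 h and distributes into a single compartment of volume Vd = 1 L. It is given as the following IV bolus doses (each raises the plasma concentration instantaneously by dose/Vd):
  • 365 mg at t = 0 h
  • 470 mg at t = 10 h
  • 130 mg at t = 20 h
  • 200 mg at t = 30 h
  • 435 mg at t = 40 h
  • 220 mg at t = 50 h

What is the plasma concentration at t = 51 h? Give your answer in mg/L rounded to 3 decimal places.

651.378 mg/L

k = ln 2 / 14 = 0.04951 per h
Dose 1 (365 mg at t=0 h): 365·exp(−0.04951·51) = 29.220 mg/L
Dose 2 (470 mg at t=10 h): 470·exp(−0.04951·41) = 61.732 mg/L
Dose 3 (130 mg at t=20 h): 130·exp(−0.04951·31) = 28.014 mg/L
Dose 4 (200 mg at t=30 h): 200·exp(−0.04951·21) = 70.711 mg/L
Dose 5 (435 mg at t=40 h): 435·exp(−0.04951·11) = 252.328 mg/L
Dose 6 (220 mg at t=50 h): 220·exp(−0.04951·1) = 209.373 mg/L
C(51) = 29.220 + 61.732 + 28.014 + 70.711 + 252.328 + 209.373 = 651.378 mg/L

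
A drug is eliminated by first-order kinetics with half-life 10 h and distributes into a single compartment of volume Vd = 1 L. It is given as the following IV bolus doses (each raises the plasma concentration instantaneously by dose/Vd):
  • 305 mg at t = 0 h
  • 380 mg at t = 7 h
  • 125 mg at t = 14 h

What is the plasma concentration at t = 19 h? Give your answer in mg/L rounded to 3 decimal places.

335.516 mg/L

k = ln 2 / 10 = 0.06931 per h
Dose 1 (305 mg at t=0 h): 305·exp(−0.06931·19) = 81.723 mg/L
Dose 2 (380 mg at t=7 h): 380·exp(−0.06931·12) = 165.405 mg/L
Dose 3 (125 mg at t=14 h): 125·exp(−0.06931·5) = 88.388 mg/L
C(19) = 81.723 + 165.405 + 88.388 = 335.516 mg/L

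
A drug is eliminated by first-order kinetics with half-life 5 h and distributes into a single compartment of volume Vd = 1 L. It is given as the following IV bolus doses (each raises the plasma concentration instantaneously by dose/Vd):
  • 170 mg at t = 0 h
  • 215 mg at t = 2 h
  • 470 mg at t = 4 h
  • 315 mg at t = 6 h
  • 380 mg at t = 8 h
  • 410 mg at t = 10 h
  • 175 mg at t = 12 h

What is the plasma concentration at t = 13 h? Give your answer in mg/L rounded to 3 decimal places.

942.012 mg/L

k = ln 2 / 5 = 0.13863 per h
Dose 1 (170 mg at t=0 h): 170·exp(−0.13863·13) = 28.040 mg/L
Dose 2 (215 mg at t=2 h): 215·exp(−0.13863·11) = 46.792 mg/L
Dose 3 (470 mg at t=4 h): 470·exp(−0.13863·9) = 134.972 mg/L
Dose 4 (315 mg at t=6 h): 315·exp(−0.13863·7) = 119.363 mg/L
Dose 5 (380 mg at t=8 h): 380·exp(−0.13863·5) = 190.000 mg/L
Dose 6 (410 mg at t=10 h): 410·exp(−0.13863·3) = 270.499 mg/L
Dose 7 (175 mg at t=12 h): 175·exp(−0.13863·1) = 152.346 mg/L
C(13) = 28.040 + 46.792 + 134.972 + 119.363 + 190.000 + 270.499 + 152.346 = 942.012 mg/L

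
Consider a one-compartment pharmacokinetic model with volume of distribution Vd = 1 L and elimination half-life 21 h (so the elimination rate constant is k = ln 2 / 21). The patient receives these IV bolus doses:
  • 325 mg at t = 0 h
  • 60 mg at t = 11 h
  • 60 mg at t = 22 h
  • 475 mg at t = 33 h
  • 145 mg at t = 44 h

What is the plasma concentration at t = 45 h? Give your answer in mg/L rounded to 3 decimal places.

581.150 mg/L

k = ln 2 / 21 = 0.03301 per h
Dose 1 (325 mg at t=0 h): 325·exp(−0.03301·45) = 73.590 mg/L
Dose 2 (60 mg at t=11 h): 60·exp(−0.03301·34) = 19.533 mg/L
Dose 3 (60 mg at t=22 h): 60·exp(−0.03301·23) = 28.084 mg/L
Dose 4 (475 mg at t=33 h): 475·exp(−0.03301·12) = 319.651 mg/L
Dose 5 (145 mg at t=44 h): 145·exp(−0.03301·1) = 140.292 mg/L
C(45) = 73.590 + 19.533 + 28.084 + 319.651 + 140.292 = 581.150 mg/L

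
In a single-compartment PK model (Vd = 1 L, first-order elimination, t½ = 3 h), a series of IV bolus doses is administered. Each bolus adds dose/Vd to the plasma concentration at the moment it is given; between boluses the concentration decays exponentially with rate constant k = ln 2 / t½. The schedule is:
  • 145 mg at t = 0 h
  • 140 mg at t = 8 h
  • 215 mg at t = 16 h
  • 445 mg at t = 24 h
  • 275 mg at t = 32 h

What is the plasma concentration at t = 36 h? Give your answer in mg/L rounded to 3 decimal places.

139.315 mg/L

k = ln 2 / 3 = 0.23105 per h
Dose 1 (145 mg at t=0 h): 145·exp(−0.23105·36) = 0.035 mg/L
Dose 2 (140 mg at t=8 h): 140·exp(−0.23105·28) = 0.217 mg/L
Dose 3 (215 mg at t=16 h): 215·exp(−0.23105·20) = 2.116 mg/L
Dose 4 (445 mg at t=24 h): 445·exp(−0.23105·12) = 27.812 mg/L
Dose 5 (275 mg at t=32 h): 275·exp(−0.23105·4) = 109.134 mg/L
C(36) = 0.035 + 0.217 + 2.116 + 27.812 + 109.134 = 139.315 mg/L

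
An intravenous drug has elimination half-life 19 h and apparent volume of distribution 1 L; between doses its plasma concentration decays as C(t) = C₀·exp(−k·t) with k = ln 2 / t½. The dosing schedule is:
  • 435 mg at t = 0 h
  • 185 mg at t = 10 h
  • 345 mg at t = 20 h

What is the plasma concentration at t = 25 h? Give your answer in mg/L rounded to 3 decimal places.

569.250 mg/L

k = ln 2 / 19 = 0.03648 per h
Dose 1 (435 mg at t=0 h): 435·exp(−0.03648·25) = 174.742 mg/L
Dose 2 (185 mg at t=10 h): 185·exp(−0.03648·15) = 107.033 mg/L
Dose 3 (345 mg at t=20 h): 345·exp(−0.03648·5) = 287.475 mg/L
C(25) = 174.742 + 107.033 + 287.475 = 569.250 mg/L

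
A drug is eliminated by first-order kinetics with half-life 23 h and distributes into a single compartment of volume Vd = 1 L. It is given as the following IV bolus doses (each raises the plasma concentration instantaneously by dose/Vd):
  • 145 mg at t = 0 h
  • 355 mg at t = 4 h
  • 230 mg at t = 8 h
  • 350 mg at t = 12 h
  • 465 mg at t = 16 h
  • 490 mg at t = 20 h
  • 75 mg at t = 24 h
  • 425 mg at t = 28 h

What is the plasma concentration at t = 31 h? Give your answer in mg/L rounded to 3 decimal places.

k = ln 2 / 23 = 0.03014 per h
Dose 1 (145 mg at t=0 h): 145·exp(−0.03014·31) = 56.968 mg/L
Dose 2 (355 mg at t=4 h): 355·exp(−0.03014·27) = 157.342 mg/L
Dose 3 (230 mg at t=8 h): 230·exp(−0.03014·23) = 115.000 mg/L
Dose 4 (350 mg at t=12 h): 350·exp(−0.03014·19) = 197.420 mg/L
Dose 5 (465 mg at t=16 h): 465·exp(−0.03014·15) = 295.889 mg/L
Dose 6 (490 mg at t=20 h): 490·exp(−0.03014·11) = 351.743 mg/L
Dose 7 (75 mg at t=24 h): 75·exp(−0.03014·7) = 60.736 mg/L
Dose 8 (425 mg at t=28 h): 425·exp(−0.03014·3) = 388.261 mg/L
C(31) = 56.968 + 157.342 + 115.000 + 197.420 + 295.889 + 351.743 + 60.736 + 388.261 = 1623.359 mg/L

1623.359 mg/L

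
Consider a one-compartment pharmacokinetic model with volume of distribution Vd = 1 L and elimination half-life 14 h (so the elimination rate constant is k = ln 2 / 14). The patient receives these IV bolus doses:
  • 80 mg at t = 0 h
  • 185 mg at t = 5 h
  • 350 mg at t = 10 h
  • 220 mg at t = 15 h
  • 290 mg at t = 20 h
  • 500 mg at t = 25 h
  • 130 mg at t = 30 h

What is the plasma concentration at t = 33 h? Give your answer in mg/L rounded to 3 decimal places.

865.070 mg/L

k = ln 2 / 14 = 0.04951 per h
Dose 1 (80 mg at t=0 h): 80·exp(−0.04951·33) = 15.614 mg/L
Dose 2 (185 mg at t=5 h): 185·exp(−0.04951·28) = 46.250 mg/L
Dose 3 (350 mg at t=10 h): 350·exp(−0.04951·23) = 112.078 mg/L
Dose 4 (220 mg at t=15 h): 220·exp(−0.04951·18) = 90.237 mg/L
Dose 5 (290 mg at t=20 h): 290·exp(−0.04951·13) = 152.360 mg/L
Dose 6 (500 mg at t=25 h): 500·exp(−0.04951·8) = 336.475 mg/L
Dose 7 (130 mg at t=30 h): 130·exp(−0.04951·3) = 112.056 mg/L
C(33) = 15.614 + 46.250 + 112.078 + 90.237 + 152.360 + 336.475 + 112.056 = 865.070 mg/L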